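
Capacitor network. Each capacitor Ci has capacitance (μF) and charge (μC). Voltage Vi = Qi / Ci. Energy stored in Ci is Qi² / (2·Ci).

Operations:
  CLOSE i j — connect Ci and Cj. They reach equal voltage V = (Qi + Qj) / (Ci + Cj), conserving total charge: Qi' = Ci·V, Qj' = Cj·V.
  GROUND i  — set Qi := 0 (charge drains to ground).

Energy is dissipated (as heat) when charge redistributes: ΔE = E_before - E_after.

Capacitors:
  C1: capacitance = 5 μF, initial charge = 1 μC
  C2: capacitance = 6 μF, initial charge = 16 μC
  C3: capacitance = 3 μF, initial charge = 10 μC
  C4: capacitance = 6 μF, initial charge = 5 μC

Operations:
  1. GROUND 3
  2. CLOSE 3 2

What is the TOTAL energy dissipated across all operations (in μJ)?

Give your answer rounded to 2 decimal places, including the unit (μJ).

Answer: 23.78 μJ

Derivation:
Initial: C1(5μF, Q=1μC, V=0.20V), C2(6μF, Q=16μC, V=2.67V), C3(3μF, Q=10μC, V=3.33V), C4(6μF, Q=5μC, V=0.83V)
Op 1: GROUND 3: Q3=0; energy lost=16.667
Op 2: CLOSE 3-2: Q_total=16.00, C_total=9.00, V=1.78; Q3=5.33, Q2=10.67; dissipated=7.111
Total dissipated: 23.778 μJ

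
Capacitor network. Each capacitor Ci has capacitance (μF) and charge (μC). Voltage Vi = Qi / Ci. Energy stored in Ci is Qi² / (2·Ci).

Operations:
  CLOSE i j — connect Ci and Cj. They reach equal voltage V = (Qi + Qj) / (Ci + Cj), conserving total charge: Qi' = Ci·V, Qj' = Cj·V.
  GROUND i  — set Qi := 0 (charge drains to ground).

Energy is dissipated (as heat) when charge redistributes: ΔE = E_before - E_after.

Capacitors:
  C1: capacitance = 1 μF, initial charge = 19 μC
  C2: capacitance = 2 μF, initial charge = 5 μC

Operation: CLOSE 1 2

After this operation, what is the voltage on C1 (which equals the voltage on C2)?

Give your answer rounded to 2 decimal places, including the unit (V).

Answer: 8.00 V

Derivation:
Initial: C1(1μF, Q=19μC, V=19.00V), C2(2μF, Q=5μC, V=2.50V)
Op 1: CLOSE 1-2: Q_total=24.00, C_total=3.00, V=8.00; Q1=8.00, Q2=16.00; dissipated=90.750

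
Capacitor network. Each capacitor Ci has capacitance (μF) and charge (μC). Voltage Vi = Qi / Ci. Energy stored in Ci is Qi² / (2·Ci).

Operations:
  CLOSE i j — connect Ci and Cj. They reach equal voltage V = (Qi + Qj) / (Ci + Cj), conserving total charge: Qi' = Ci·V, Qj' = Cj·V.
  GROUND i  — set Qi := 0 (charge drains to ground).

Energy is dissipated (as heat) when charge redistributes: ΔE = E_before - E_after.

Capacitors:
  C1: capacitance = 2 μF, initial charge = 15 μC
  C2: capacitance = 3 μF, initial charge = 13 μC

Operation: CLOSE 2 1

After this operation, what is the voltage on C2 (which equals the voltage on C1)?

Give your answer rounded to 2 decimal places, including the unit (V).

Initial: C1(2μF, Q=15μC, V=7.50V), C2(3μF, Q=13μC, V=4.33V)
Op 1: CLOSE 2-1: Q_total=28.00, C_total=5.00, V=5.60; Q2=16.80, Q1=11.20; dissipated=6.017

Answer: 5.60 V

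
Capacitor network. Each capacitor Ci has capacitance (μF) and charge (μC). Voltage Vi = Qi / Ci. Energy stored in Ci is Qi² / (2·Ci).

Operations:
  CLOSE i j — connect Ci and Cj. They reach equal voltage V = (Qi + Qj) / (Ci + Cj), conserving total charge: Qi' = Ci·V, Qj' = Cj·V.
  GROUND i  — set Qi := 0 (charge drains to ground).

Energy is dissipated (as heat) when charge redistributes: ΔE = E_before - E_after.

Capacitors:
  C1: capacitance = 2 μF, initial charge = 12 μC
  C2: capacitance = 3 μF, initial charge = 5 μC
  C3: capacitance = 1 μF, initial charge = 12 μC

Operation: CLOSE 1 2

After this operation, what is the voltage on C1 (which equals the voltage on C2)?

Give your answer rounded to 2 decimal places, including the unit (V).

Answer: 3.40 V

Derivation:
Initial: C1(2μF, Q=12μC, V=6.00V), C2(3μF, Q=5μC, V=1.67V), C3(1μF, Q=12μC, V=12.00V)
Op 1: CLOSE 1-2: Q_total=17.00, C_total=5.00, V=3.40; Q1=6.80, Q2=10.20; dissipated=11.267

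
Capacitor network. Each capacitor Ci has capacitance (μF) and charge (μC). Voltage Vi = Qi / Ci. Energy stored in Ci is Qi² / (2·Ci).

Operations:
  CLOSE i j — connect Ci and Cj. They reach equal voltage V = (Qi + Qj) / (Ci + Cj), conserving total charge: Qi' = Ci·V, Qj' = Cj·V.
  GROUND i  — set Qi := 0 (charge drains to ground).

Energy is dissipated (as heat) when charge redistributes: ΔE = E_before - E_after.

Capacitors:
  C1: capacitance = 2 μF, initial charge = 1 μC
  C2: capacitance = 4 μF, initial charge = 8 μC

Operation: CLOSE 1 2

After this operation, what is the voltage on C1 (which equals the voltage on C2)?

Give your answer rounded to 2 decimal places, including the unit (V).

Answer: 1.50 V

Derivation:
Initial: C1(2μF, Q=1μC, V=0.50V), C2(4μF, Q=8μC, V=2.00V)
Op 1: CLOSE 1-2: Q_total=9.00, C_total=6.00, V=1.50; Q1=3.00, Q2=6.00; dissipated=1.500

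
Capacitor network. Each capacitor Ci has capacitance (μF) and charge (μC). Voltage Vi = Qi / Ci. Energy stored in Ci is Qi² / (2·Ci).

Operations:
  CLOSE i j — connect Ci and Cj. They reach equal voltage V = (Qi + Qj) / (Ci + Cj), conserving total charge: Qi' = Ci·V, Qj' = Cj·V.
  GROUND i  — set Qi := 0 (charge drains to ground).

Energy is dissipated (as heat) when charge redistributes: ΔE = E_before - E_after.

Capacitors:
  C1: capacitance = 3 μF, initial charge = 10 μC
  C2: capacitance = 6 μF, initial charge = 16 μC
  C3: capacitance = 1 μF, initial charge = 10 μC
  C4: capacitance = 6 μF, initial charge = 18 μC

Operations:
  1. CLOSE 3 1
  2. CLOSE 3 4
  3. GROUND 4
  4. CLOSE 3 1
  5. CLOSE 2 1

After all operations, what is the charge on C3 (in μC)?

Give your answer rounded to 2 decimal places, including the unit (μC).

Initial: C1(3μF, Q=10μC, V=3.33V), C2(6μF, Q=16μC, V=2.67V), C3(1μF, Q=10μC, V=10.00V), C4(6μF, Q=18μC, V=3.00V)
Op 1: CLOSE 3-1: Q_total=20.00, C_total=4.00, V=5.00; Q3=5.00, Q1=15.00; dissipated=16.667
Op 2: CLOSE 3-4: Q_total=23.00, C_total=7.00, V=3.29; Q3=3.29, Q4=19.71; dissipated=1.714
Op 3: GROUND 4: Q4=0; energy lost=32.388
Op 4: CLOSE 3-1: Q_total=18.29, C_total=4.00, V=4.57; Q3=4.57, Q1=13.71; dissipated=1.102
Op 5: CLOSE 2-1: Q_total=29.71, C_total=9.00, V=3.30; Q2=19.81, Q1=9.90; dissipated=3.628
Final charges: Q1=9.90, Q2=19.81, Q3=4.57, Q4=0.00

Answer: 4.57 μC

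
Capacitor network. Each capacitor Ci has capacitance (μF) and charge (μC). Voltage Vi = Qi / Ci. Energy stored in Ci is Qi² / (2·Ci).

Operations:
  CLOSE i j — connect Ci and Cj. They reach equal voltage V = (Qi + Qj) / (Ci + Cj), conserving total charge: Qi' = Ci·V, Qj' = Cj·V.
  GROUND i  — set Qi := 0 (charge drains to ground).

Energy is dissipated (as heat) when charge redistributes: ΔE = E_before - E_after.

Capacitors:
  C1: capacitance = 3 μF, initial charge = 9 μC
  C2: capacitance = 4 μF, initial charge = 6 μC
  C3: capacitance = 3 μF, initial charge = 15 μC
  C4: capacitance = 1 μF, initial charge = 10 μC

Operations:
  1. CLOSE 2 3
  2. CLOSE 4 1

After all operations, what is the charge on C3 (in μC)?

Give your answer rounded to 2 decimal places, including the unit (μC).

Initial: C1(3μF, Q=9μC, V=3.00V), C2(4μF, Q=6μC, V=1.50V), C3(3μF, Q=15μC, V=5.00V), C4(1μF, Q=10μC, V=10.00V)
Op 1: CLOSE 2-3: Q_total=21.00, C_total=7.00, V=3.00; Q2=12.00, Q3=9.00; dissipated=10.500
Op 2: CLOSE 4-1: Q_total=19.00, C_total=4.00, V=4.75; Q4=4.75, Q1=14.25; dissipated=18.375
Final charges: Q1=14.25, Q2=12.00, Q3=9.00, Q4=4.75

Answer: 9.00 μC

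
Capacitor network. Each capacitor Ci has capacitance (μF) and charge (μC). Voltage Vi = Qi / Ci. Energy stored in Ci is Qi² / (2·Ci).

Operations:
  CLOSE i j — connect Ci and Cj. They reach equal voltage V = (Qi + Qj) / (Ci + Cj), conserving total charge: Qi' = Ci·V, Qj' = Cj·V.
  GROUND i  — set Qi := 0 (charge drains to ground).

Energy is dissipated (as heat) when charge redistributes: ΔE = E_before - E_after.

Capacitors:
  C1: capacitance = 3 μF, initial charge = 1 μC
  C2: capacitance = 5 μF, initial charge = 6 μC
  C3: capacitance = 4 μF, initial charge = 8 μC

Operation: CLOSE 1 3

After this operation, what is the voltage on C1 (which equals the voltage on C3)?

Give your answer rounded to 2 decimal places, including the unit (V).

Initial: C1(3μF, Q=1μC, V=0.33V), C2(5μF, Q=6μC, V=1.20V), C3(4μF, Q=8μC, V=2.00V)
Op 1: CLOSE 1-3: Q_total=9.00, C_total=7.00, V=1.29; Q1=3.86, Q3=5.14; dissipated=2.381

Answer: 1.29 V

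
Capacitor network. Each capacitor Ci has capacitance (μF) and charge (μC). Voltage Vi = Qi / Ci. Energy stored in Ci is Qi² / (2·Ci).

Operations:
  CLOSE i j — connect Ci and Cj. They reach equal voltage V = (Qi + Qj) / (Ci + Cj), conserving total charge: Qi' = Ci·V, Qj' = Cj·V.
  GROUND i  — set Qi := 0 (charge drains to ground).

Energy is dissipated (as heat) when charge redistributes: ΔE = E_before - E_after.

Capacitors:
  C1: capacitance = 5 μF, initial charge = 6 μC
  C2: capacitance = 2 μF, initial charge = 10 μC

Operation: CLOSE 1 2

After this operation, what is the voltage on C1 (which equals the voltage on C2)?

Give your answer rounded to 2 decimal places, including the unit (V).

Initial: C1(5μF, Q=6μC, V=1.20V), C2(2μF, Q=10μC, V=5.00V)
Op 1: CLOSE 1-2: Q_total=16.00, C_total=7.00, V=2.29; Q1=11.43, Q2=4.57; dissipated=10.314

Answer: 2.29 V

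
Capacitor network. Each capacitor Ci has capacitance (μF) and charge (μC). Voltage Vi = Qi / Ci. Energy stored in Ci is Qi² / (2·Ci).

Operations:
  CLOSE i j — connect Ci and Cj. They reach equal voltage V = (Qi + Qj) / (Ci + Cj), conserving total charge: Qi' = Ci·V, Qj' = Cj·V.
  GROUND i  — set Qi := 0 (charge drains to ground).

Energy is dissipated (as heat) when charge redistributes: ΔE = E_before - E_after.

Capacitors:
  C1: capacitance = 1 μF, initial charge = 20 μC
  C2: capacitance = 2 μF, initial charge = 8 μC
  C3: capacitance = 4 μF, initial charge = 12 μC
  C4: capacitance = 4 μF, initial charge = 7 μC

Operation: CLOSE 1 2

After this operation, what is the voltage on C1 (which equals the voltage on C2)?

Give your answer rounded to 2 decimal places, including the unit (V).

Answer: 9.33 V

Derivation:
Initial: C1(1μF, Q=20μC, V=20.00V), C2(2μF, Q=8μC, V=4.00V), C3(4μF, Q=12μC, V=3.00V), C4(4μF, Q=7μC, V=1.75V)
Op 1: CLOSE 1-2: Q_total=28.00, C_total=3.00, V=9.33; Q1=9.33, Q2=18.67; dissipated=85.333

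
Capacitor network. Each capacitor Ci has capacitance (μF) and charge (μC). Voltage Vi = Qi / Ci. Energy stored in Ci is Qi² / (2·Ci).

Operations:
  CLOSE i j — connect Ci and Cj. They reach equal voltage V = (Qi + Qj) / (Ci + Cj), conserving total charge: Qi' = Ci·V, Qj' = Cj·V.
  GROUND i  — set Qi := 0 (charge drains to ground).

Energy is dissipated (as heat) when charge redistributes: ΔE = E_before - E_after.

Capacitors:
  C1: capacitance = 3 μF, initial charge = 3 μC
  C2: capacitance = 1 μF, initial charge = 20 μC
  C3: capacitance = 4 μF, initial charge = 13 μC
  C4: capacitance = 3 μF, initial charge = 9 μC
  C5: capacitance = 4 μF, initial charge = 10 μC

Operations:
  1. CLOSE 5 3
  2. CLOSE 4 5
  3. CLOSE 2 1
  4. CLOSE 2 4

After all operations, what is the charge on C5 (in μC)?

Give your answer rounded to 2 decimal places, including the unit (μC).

Initial: C1(3μF, Q=3μC, V=1.00V), C2(1μF, Q=20μC, V=20.00V), C3(4μF, Q=13μC, V=3.25V), C4(3μF, Q=9μC, V=3.00V), C5(4μF, Q=10μC, V=2.50V)
Op 1: CLOSE 5-3: Q_total=23.00, C_total=8.00, V=2.88; Q5=11.50, Q3=11.50; dissipated=0.562
Op 2: CLOSE 4-5: Q_total=20.50, C_total=7.00, V=2.93; Q4=8.79, Q5=11.71; dissipated=0.013
Op 3: CLOSE 2-1: Q_total=23.00, C_total=4.00, V=5.75; Q2=5.75, Q1=17.25; dissipated=135.375
Op 4: CLOSE 2-4: Q_total=14.54, C_total=4.00, V=3.63; Q2=3.63, Q4=10.90; dissipated=2.985
Final charges: Q1=17.25, Q2=3.63, Q3=11.50, Q4=10.90, Q5=11.71

Answer: 11.71 μC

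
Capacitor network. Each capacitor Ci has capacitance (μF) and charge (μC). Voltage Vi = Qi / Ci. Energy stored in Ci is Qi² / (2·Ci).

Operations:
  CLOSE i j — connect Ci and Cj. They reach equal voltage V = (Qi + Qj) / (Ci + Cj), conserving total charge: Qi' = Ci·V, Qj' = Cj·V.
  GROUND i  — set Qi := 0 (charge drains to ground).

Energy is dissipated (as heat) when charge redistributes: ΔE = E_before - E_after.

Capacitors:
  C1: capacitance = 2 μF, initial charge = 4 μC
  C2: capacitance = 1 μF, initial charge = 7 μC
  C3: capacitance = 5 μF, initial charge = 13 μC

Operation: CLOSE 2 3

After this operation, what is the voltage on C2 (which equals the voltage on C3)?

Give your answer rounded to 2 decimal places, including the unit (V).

Answer: 3.33 V

Derivation:
Initial: C1(2μF, Q=4μC, V=2.00V), C2(1μF, Q=7μC, V=7.00V), C3(5μF, Q=13μC, V=2.60V)
Op 1: CLOSE 2-3: Q_total=20.00, C_total=6.00, V=3.33; Q2=3.33, Q3=16.67; dissipated=8.067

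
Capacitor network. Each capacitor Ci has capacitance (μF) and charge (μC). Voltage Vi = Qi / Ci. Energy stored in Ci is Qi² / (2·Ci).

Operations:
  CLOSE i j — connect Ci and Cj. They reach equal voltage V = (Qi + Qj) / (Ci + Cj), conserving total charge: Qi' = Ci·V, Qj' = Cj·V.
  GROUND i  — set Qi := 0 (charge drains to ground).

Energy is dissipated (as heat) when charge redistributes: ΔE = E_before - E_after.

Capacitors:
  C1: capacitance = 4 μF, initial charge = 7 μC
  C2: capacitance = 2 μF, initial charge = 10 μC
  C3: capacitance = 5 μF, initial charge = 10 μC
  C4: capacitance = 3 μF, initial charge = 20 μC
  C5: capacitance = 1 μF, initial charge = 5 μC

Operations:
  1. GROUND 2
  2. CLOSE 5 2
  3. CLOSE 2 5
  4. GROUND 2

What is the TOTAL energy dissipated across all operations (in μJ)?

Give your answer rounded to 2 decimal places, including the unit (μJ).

Answer: 36.11 μJ

Derivation:
Initial: C1(4μF, Q=7μC, V=1.75V), C2(2μF, Q=10μC, V=5.00V), C3(5μF, Q=10μC, V=2.00V), C4(3μF, Q=20μC, V=6.67V), C5(1μF, Q=5μC, V=5.00V)
Op 1: GROUND 2: Q2=0; energy lost=25.000
Op 2: CLOSE 5-2: Q_total=5.00, C_total=3.00, V=1.67; Q5=1.67, Q2=3.33; dissipated=8.333
Op 3: CLOSE 2-5: Q_total=5.00, C_total=3.00, V=1.67; Q2=3.33, Q5=1.67; dissipated=0.000
Op 4: GROUND 2: Q2=0; energy lost=2.778
Total dissipated: 36.111 μJ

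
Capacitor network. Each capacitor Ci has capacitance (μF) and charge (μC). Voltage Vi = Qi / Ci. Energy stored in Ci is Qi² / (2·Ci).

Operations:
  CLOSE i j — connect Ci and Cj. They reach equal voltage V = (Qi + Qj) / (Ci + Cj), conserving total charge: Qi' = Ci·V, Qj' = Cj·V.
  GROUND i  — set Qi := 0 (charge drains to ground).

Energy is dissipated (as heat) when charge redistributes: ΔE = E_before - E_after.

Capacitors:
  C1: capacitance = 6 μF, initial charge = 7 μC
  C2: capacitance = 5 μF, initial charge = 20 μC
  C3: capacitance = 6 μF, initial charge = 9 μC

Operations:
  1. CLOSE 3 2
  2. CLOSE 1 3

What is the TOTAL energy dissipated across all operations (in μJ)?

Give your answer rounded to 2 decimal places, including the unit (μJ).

Initial: C1(6μF, Q=7μC, V=1.17V), C2(5μF, Q=20μC, V=4.00V), C3(6μF, Q=9μC, V=1.50V)
Op 1: CLOSE 3-2: Q_total=29.00, C_total=11.00, V=2.64; Q3=15.82, Q2=13.18; dissipated=8.523
Op 2: CLOSE 1-3: Q_total=22.82, C_total=12.00, V=1.90; Q1=11.41, Q3=11.41; dissipated=3.240
Total dissipated: 11.763 μJ

Answer: 11.76 μJ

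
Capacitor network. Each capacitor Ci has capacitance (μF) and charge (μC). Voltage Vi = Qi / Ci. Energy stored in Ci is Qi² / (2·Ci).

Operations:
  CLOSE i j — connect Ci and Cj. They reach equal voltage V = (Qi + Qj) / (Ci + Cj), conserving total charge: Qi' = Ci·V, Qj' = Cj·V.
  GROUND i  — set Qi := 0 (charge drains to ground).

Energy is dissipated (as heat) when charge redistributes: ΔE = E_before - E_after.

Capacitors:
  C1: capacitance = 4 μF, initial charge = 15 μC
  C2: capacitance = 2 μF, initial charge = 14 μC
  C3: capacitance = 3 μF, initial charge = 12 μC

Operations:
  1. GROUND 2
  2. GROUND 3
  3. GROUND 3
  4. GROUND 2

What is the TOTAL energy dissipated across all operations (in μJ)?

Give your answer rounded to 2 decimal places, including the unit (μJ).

Answer: 73.00 μJ

Derivation:
Initial: C1(4μF, Q=15μC, V=3.75V), C2(2μF, Q=14μC, V=7.00V), C3(3μF, Q=12μC, V=4.00V)
Op 1: GROUND 2: Q2=0; energy lost=49.000
Op 2: GROUND 3: Q3=0; energy lost=24.000
Op 3: GROUND 3: Q3=0; energy lost=0.000
Op 4: GROUND 2: Q2=0; energy lost=0.000
Total dissipated: 73.000 μJ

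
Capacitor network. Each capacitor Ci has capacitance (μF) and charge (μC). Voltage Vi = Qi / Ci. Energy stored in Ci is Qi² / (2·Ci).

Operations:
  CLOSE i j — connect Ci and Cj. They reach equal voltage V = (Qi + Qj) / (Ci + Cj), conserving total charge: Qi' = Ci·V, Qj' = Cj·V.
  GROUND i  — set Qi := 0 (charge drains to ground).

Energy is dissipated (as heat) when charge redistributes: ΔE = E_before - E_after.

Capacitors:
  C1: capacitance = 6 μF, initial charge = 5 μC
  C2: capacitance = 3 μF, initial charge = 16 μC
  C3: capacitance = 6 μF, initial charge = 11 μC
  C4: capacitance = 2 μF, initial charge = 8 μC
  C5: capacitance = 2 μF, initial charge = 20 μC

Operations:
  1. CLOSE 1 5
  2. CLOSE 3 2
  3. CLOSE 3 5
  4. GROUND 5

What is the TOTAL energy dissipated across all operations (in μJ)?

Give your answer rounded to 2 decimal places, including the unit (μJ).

Answer: 84.47 μJ

Derivation:
Initial: C1(6μF, Q=5μC, V=0.83V), C2(3μF, Q=16μC, V=5.33V), C3(6μF, Q=11μC, V=1.83V), C4(2μF, Q=8μC, V=4.00V), C5(2μF, Q=20μC, V=10.00V)
Op 1: CLOSE 1-5: Q_total=25.00, C_total=8.00, V=3.12; Q1=18.75, Q5=6.25; dissipated=63.021
Op 2: CLOSE 3-2: Q_total=27.00, C_total=9.00, V=3.00; Q3=18.00, Q2=9.00; dissipated=12.250
Op 3: CLOSE 3-5: Q_total=24.25, C_total=8.00, V=3.03; Q3=18.19, Q5=6.06; dissipated=0.012
Op 4: GROUND 5: Q5=0; energy lost=9.188
Total dissipated: 84.471 μJ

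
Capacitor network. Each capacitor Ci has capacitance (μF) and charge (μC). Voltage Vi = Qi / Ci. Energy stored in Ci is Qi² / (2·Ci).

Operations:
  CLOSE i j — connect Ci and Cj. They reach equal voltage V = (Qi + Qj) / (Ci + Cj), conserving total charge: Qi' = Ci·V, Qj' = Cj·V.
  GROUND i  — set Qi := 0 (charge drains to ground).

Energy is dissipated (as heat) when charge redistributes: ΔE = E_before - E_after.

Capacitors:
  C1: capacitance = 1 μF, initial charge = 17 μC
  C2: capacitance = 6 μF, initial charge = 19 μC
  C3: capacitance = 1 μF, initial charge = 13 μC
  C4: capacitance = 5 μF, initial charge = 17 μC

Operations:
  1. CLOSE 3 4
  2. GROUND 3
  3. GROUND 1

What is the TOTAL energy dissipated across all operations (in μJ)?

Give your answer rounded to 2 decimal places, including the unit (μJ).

Answer: 195.40 μJ

Derivation:
Initial: C1(1μF, Q=17μC, V=17.00V), C2(6μF, Q=19μC, V=3.17V), C3(1μF, Q=13μC, V=13.00V), C4(5μF, Q=17μC, V=3.40V)
Op 1: CLOSE 3-4: Q_total=30.00, C_total=6.00, V=5.00; Q3=5.00, Q4=25.00; dissipated=38.400
Op 2: GROUND 3: Q3=0; energy lost=12.500
Op 3: GROUND 1: Q1=0; energy lost=144.500
Total dissipated: 195.400 μJ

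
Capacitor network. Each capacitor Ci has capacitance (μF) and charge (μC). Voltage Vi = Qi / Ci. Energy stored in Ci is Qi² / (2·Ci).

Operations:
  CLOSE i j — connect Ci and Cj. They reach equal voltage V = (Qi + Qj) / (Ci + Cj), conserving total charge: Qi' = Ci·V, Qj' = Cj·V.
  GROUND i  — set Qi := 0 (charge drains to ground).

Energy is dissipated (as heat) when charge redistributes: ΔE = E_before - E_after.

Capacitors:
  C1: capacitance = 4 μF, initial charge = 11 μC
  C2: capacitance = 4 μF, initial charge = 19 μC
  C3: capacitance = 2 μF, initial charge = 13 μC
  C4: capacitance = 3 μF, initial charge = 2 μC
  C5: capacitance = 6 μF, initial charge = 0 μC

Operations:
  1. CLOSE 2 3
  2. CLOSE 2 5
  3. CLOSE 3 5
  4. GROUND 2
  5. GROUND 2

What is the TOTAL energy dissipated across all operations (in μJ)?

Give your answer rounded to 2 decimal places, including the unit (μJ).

Answer: 52.96 μJ

Derivation:
Initial: C1(4μF, Q=11μC, V=2.75V), C2(4μF, Q=19μC, V=4.75V), C3(2μF, Q=13μC, V=6.50V), C4(3μF, Q=2μC, V=0.67V), C5(6μF, Q=0μC, V=0.00V)
Op 1: CLOSE 2-3: Q_total=32.00, C_total=6.00, V=5.33; Q2=21.33, Q3=10.67; dissipated=2.042
Op 2: CLOSE 2-5: Q_total=21.33, C_total=10.00, V=2.13; Q2=8.53, Q5=12.80; dissipated=34.133
Op 3: CLOSE 3-5: Q_total=23.47, C_total=8.00, V=2.93; Q3=5.87, Q5=17.60; dissipated=7.680
Op 4: GROUND 2: Q2=0; energy lost=9.102
Op 5: GROUND 2: Q2=0; energy lost=0.000
Total dissipated: 52.957 μJ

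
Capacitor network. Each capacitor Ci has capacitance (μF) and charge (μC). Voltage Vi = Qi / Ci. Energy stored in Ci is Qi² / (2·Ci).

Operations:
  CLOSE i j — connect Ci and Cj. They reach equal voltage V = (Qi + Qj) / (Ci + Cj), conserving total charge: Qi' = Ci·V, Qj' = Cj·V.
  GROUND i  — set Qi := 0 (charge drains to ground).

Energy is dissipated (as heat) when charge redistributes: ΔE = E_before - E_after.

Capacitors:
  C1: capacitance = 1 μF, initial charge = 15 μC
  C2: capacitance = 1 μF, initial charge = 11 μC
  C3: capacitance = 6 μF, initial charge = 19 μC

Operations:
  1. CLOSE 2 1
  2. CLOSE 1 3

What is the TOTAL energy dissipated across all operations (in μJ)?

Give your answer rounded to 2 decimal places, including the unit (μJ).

Initial: C1(1μF, Q=15μC, V=15.00V), C2(1μF, Q=11μC, V=11.00V), C3(6μF, Q=19μC, V=3.17V)
Op 1: CLOSE 2-1: Q_total=26.00, C_total=2.00, V=13.00; Q2=13.00, Q1=13.00; dissipated=4.000
Op 2: CLOSE 1-3: Q_total=32.00, C_total=7.00, V=4.57; Q1=4.57, Q3=27.43; dissipated=41.440
Total dissipated: 45.440 μJ

Answer: 45.44 μJ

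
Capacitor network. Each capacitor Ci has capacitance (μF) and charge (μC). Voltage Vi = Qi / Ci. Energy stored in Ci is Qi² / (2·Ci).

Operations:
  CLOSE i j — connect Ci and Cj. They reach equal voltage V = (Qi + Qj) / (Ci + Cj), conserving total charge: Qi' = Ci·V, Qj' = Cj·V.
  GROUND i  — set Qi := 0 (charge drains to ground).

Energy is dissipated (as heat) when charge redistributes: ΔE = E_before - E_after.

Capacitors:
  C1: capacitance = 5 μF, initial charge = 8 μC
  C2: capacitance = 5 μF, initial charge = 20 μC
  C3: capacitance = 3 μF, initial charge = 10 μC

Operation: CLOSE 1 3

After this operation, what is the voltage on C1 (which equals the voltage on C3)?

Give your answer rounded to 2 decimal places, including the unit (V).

Initial: C1(5μF, Q=8μC, V=1.60V), C2(5μF, Q=20μC, V=4.00V), C3(3μF, Q=10μC, V=3.33V)
Op 1: CLOSE 1-3: Q_total=18.00, C_total=8.00, V=2.25; Q1=11.25, Q3=6.75; dissipated=2.817

Answer: 2.25 V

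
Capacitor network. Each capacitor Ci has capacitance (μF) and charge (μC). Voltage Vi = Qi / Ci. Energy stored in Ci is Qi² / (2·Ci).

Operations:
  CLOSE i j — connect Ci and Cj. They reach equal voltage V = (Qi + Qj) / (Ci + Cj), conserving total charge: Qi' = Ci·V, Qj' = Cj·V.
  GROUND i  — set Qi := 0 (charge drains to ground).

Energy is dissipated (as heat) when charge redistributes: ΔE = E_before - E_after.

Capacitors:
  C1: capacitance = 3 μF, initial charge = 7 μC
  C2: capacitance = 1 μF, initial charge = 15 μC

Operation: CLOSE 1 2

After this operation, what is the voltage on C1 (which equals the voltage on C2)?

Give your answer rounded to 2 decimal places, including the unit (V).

Answer: 5.50 V

Derivation:
Initial: C1(3μF, Q=7μC, V=2.33V), C2(1μF, Q=15μC, V=15.00V)
Op 1: CLOSE 1-2: Q_total=22.00, C_total=4.00, V=5.50; Q1=16.50, Q2=5.50; dissipated=60.167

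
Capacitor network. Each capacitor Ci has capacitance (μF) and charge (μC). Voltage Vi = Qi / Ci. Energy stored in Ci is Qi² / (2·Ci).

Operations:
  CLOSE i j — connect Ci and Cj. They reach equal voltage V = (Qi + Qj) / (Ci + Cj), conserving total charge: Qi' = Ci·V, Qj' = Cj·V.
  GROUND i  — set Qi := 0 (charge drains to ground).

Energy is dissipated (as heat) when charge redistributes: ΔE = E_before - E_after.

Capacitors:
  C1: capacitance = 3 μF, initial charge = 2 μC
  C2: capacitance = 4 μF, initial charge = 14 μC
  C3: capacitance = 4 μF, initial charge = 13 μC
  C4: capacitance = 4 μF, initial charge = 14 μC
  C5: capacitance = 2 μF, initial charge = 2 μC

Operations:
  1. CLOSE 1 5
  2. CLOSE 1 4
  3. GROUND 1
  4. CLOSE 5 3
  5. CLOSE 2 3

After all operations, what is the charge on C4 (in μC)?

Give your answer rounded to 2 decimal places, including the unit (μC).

Initial: C1(3μF, Q=2μC, V=0.67V), C2(4μF, Q=14μC, V=3.50V), C3(4μF, Q=13μC, V=3.25V), C4(4μF, Q=14μC, V=3.50V), C5(2μF, Q=2μC, V=1.00V)
Op 1: CLOSE 1-5: Q_total=4.00, C_total=5.00, V=0.80; Q1=2.40, Q5=1.60; dissipated=0.067
Op 2: CLOSE 1-4: Q_total=16.40, C_total=7.00, V=2.34; Q1=7.03, Q4=9.37; dissipated=6.249
Op 3: GROUND 1: Q1=0; energy lost=8.233
Op 4: CLOSE 5-3: Q_total=14.60, C_total=6.00, V=2.43; Q5=4.87, Q3=9.73; dissipated=4.002
Op 5: CLOSE 2-3: Q_total=23.73, C_total=8.00, V=2.97; Q2=11.87, Q3=11.87; dissipated=1.138
Final charges: Q1=0.00, Q2=11.87, Q3=11.87, Q4=9.37, Q5=4.87

Answer: 9.37 μC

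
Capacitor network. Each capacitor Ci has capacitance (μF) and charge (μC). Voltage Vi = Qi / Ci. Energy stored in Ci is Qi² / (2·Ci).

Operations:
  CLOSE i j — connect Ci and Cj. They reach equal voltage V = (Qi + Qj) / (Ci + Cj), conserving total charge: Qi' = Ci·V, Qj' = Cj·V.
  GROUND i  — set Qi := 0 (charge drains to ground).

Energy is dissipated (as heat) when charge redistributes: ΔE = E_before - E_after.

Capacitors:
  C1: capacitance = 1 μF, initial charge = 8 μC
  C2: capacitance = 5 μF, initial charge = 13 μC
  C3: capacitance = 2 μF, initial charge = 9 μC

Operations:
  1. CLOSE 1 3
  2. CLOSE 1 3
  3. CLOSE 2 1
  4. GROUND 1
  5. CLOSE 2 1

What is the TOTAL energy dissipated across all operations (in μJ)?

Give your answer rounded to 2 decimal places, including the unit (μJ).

Answer: 16.87 μJ

Derivation:
Initial: C1(1μF, Q=8μC, V=8.00V), C2(5μF, Q=13μC, V=2.60V), C3(2μF, Q=9μC, V=4.50V)
Op 1: CLOSE 1-3: Q_total=17.00, C_total=3.00, V=5.67; Q1=5.67, Q3=11.33; dissipated=4.083
Op 2: CLOSE 1-3: Q_total=17.00, C_total=3.00, V=5.67; Q1=5.67, Q3=11.33; dissipated=0.000
Op 3: CLOSE 2-1: Q_total=18.67, C_total=6.00, V=3.11; Q2=15.56, Q1=3.11; dissipated=3.919
Op 4: GROUND 1: Q1=0; energy lost=4.840
Op 5: CLOSE 2-1: Q_total=15.56, C_total=6.00, V=2.59; Q2=12.96, Q1=2.59; dissipated=4.033
Total dissipated: 16.874 μJ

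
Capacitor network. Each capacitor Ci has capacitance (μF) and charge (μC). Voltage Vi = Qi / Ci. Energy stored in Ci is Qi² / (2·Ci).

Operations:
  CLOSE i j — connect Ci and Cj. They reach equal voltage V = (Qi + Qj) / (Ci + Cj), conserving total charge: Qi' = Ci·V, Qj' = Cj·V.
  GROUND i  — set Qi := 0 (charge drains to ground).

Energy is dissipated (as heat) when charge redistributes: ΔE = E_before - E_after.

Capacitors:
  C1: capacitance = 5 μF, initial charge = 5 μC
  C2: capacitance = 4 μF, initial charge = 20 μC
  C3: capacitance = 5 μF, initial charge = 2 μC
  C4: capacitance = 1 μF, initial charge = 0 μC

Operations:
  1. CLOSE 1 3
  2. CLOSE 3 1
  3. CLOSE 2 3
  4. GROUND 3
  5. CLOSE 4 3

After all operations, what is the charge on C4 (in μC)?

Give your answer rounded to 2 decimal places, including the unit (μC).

Answer: 0.00 μC

Derivation:
Initial: C1(5μF, Q=5μC, V=1.00V), C2(4μF, Q=20μC, V=5.00V), C3(5μF, Q=2μC, V=0.40V), C4(1μF, Q=0μC, V=0.00V)
Op 1: CLOSE 1-3: Q_total=7.00, C_total=10.00, V=0.70; Q1=3.50, Q3=3.50; dissipated=0.450
Op 2: CLOSE 3-1: Q_total=7.00, C_total=10.00, V=0.70; Q3=3.50, Q1=3.50; dissipated=0.000
Op 3: CLOSE 2-3: Q_total=23.50, C_total=9.00, V=2.61; Q2=10.44, Q3=13.06; dissipated=20.544
Op 4: GROUND 3: Q3=0; energy lost=17.045
Op 5: CLOSE 4-3: Q_total=0.00, C_total=6.00, V=0.00; Q4=0.00, Q3=0.00; dissipated=0.000
Final charges: Q1=3.50, Q2=10.44, Q3=0.00, Q4=0.00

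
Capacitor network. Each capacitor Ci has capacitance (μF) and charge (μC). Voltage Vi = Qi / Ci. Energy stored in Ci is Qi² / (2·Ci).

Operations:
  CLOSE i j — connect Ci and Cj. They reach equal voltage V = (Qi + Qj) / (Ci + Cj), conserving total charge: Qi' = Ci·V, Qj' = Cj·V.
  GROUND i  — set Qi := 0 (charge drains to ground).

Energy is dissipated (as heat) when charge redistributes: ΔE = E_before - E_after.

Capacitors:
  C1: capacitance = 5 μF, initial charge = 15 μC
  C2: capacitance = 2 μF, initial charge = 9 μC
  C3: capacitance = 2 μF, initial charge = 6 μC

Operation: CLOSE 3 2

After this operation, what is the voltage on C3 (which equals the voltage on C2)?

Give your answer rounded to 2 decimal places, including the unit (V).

Initial: C1(5μF, Q=15μC, V=3.00V), C2(2μF, Q=9μC, V=4.50V), C3(2μF, Q=6μC, V=3.00V)
Op 1: CLOSE 3-2: Q_total=15.00, C_total=4.00, V=3.75; Q3=7.50, Q2=7.50; dissipated=1.125

Answer: 3.75 V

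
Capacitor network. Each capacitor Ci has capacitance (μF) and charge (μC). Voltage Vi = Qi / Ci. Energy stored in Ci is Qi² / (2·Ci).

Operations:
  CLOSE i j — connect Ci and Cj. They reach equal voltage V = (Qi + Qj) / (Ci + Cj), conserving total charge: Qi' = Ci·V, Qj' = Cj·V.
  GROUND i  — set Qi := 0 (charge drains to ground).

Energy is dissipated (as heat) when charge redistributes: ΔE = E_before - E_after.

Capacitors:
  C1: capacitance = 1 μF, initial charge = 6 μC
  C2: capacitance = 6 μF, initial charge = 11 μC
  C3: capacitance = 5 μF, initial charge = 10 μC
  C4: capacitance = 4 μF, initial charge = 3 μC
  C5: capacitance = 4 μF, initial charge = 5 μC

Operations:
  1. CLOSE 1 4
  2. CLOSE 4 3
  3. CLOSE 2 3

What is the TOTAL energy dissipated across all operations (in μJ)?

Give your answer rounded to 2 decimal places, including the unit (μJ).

Answer: 11.08 μJ

Derivation:
Initial: C1(1μF, Q=6μC, V=6.00V), C2(6μF, Q=11μC, V=1.83V), C3(5μF, Q=10μC, V=2.00V), C4(4μF, Q=3μC, V=0.75V), C5(4μF, Q=5μC, V=1.25V)
Op 1: CLOSE 1-4: Q_total=9.00, C_total=5.00, V=1.80; Q1=1.80, Q4=7.20; dissipated=11.025
Op 2: CLOSE 4-3: Q_total=17.20, C_total=9.00, V=1.91; Q4=7.64, Q3=9.56; dissipated=0.044
Op 3: CLOSE 2-3: Q_total=20.56, C_total=11.00, V=1.87; Q2=11.21, Q3=9.34; dissipated=0.008
Total dissipated: 11.078 μJ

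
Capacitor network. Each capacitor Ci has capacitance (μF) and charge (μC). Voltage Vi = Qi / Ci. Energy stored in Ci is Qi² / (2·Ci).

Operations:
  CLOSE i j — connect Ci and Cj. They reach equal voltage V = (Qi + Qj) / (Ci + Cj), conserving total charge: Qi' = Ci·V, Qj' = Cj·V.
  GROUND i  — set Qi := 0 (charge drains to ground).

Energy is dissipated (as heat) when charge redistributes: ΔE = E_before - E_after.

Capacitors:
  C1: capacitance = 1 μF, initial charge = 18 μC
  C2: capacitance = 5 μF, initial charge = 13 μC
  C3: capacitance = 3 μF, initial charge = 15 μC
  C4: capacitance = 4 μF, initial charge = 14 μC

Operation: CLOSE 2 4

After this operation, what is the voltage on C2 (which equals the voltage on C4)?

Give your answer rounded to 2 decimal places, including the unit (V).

Answer: 3.00 V

Derivation:
Initial: C1(1μF, Q=18μC, V=18.00V), C2(5μF, Q=13μC, V=2.60V), C3(3μF, Q=15μC, V=5.00V), C4(4μF, Q=14μC, V=3.50V)
Op 1: CLOSE 2-4: Q_total=27.00, C_total=9.00, V=3.00; Q2=15.00, Q4=12.00; dissipated=0.900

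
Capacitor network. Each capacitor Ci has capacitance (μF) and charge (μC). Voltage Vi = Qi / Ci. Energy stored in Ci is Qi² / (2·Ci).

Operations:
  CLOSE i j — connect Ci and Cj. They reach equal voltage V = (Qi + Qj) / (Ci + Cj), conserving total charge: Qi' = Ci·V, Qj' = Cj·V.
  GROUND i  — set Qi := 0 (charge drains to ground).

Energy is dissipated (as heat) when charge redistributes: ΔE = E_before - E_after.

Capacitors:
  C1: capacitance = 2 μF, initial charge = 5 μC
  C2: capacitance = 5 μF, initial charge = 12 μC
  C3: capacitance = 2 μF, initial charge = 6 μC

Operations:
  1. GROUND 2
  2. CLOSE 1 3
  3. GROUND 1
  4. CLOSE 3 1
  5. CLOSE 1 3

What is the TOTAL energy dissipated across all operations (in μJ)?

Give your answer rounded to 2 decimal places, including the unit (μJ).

Answer: 25.87 μJ

Derivation:
Initial: C1(2μF, Q=5μC, V=2.50V), C2(5μF, Q=12μC, V=2.40V), C3(2μF, Q=6μC, V=3.00V)
Op 1: GROUND 2: Q2=0; energy lost=14.400
Op 2: CLOSE 1-3: Q_total=11.00, C_total=4.00, V=2.75; Q1=5.50, Q3=5.50; dissipated=0.125
Op 3: GROUND 1: Q1=0; energy lost=7.562
Op 4: CLOSE 3-1: Q_total=5.50, C_total=4.00, V=1.38; Q3=2.75, Q1=2.75; dissipated=3.781
Op 5: CLOSE 1-3: Q_total=5.50, C_total=4.00, V=1.38; Q1=2.75, Q3=2.75; dissipated=0.000
Total dissipated: 25.869 μJ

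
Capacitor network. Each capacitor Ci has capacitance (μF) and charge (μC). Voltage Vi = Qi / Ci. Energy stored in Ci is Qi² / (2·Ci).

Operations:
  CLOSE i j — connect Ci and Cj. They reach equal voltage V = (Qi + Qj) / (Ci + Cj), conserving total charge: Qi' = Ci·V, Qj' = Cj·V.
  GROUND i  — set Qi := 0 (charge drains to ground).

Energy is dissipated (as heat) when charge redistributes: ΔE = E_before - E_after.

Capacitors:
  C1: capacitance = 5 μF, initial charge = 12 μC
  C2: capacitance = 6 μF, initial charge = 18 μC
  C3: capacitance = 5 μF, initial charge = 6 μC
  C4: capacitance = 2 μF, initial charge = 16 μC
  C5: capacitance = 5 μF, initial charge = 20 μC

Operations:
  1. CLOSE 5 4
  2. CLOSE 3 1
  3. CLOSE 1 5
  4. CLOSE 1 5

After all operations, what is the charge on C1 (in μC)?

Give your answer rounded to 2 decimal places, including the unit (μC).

Answer: 17.36 μC

Derivation:
Initial: C1(5μF, Q=12μC, V=2.40V), C2(6μF, Q=18μC, V=3.00V), C3(5μF, Q=6μC, V=1.20V), C4(2μF, Q=16μC, V=8.00V), C5(5μF, Q=20μC, V=4.00V)
Op 1: CLOSE 5-4: Q_total=36.00, C_total=7.00, V=5.14; Q5=25.71, Q4=10.29; dissipated=11.429
Op 2: CLOSE 3-1: Q_total=18.00, C_total=10.00, V=1.80; Q3=9.00, Q1=9.00; dissipated=1.800
Op 3: CLOSE 1-5: Q_total=34.71, C_total=10.00, V=3.47; Q1=17.36, Q5=17.36; dissipated=13.968
Op 4: CLOSE 1-5: Q_total=34.71, C_total=10.00, V=3.47; Q1=17.36, Q5=17.36; dissipated=0.000
Final charges: Q1=17.36, Q2=18.00, Q3=9.00, Q4=10.29, Q5=17.36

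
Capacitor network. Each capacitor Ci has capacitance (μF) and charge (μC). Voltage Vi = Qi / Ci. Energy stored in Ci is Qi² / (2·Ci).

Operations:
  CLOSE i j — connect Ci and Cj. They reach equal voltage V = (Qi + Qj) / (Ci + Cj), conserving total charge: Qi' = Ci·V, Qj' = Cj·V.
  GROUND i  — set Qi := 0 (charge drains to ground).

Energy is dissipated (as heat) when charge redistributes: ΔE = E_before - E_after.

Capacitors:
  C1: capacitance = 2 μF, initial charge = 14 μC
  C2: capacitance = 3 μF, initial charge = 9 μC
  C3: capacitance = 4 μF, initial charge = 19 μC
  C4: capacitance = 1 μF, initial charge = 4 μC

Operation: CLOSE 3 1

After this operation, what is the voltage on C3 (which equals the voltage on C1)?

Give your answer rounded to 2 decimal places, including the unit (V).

Initial: C1(2μF, Q=14μC, V=7.00V), C2(3μF, Q=9μC, V=3.00V), C3(4μF, Q=19μC, V=4.75V), C4(1μF, Q=4μC, V=4.00V)
Op 1: CLOSE 3-1: Q_total=33.00, C_total=6.00, V=5.50; Q3=22.00, Q1=11.00; dissipated=3.375

Answer: 5.50 V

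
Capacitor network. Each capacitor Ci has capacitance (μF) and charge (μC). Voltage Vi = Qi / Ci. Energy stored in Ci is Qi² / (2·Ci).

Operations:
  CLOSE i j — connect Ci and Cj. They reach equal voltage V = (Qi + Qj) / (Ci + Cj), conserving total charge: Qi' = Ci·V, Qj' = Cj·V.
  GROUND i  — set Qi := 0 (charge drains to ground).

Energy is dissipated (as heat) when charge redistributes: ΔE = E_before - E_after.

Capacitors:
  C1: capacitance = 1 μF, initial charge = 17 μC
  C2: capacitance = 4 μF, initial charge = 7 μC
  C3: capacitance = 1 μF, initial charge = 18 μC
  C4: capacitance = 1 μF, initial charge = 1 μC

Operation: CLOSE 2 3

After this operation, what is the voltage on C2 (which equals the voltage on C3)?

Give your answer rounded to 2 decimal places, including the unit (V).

Answer: 5.00 V

Derivation:
Initial: C1(1μF, Q=17μC, V=17.00V), C2(4μF, Q=7μC, V=1.75V), C3(1μF, Q=18μC, V=18.00V), C4(1μF, Q=1μC, V=1.00V)
Op 1: CLOSE 2-3: Q_total=25.00, C_total=5.00, V=5.00; Q2=20.00, Q3=5.00; dissipated=105.625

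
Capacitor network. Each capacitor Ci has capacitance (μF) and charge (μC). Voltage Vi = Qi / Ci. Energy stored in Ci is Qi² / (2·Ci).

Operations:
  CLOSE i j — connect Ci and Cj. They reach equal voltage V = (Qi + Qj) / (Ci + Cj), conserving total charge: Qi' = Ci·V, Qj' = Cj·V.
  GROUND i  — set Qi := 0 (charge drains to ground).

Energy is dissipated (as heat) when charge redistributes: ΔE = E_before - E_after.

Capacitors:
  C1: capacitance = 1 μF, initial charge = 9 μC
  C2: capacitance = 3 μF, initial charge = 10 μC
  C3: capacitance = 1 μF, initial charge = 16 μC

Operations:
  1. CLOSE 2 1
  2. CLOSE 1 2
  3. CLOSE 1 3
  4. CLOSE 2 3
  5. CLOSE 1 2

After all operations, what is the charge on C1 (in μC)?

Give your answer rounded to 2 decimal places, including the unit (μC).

Initial: C1(1μF, Q=9μC, V=9.00V), C2(3μF, Q=10μC, V=3.33V), C3(1μF, Q=16μC, V=16.00V)
Op 1: CLOSE 2-1: Q_total=19.00, C_total=4.00, V=4.75; Q2=14.25, Q1=4.75; dissipated=12.042
Op 2: CLOSE 1-2: Q_total=19.00, C_total=4.00, V=4.75; Q1=4.75, Q2=14.25; dissipated=0.000
Op 3: CLOSE 1-3: Q_total=20.75, C_total=2.00, V=10.38; Q1=10.38, Q3=10.38; dissipated=31.641
Op 4: CLOSE 2-3: Q_total=24.62, C_total=4.00, V=6.16; Q2=18.47, Q3=6.16; dissipated=11.865
Op 5: CLOSE 1-2: Q_total=28.84, C_total=4.00, V=7.21; Q1=7.21, Q2=21.63; dissipated=6.674
Final charges: Q1=7.21, Q2=21.63, Q3=6.16

Answer: 7.21 μC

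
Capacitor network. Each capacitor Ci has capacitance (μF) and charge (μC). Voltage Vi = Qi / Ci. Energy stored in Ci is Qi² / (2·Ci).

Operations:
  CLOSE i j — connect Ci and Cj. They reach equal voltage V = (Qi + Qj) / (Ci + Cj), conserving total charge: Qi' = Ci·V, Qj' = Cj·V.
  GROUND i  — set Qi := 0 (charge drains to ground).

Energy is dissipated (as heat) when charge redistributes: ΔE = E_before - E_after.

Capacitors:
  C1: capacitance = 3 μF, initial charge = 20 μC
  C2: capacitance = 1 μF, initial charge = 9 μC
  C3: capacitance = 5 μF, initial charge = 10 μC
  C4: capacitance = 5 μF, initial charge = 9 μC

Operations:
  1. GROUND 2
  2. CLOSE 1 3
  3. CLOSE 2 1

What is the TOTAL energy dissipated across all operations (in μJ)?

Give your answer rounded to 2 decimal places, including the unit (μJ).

Answer: 66.19 μJ

Derivation:
Initial: C1(3μF, Q=20μC, V=6.67V), C2(1μF, Q=9μC, V=9.00V), C3(5μF, Q=10μC, V=2.00V), C4(5μF, Q=9μC, V=1.80V)
Op 1: GROUND 2: Q2=0; energy lost=40.500
Op 2: CLOSE 1-3: Q_total=30.00, C_total=8.00, V=3.75; Q1=11.25, Q3=18.75; dissipated=20.417
Op 3: CLOSE 2-1: Q_total=11.25, C_total=4.00, V=2.81; Q2=2.81, Q1=8.44; dissipated=5.273
Total dissipated: 66.190 μJ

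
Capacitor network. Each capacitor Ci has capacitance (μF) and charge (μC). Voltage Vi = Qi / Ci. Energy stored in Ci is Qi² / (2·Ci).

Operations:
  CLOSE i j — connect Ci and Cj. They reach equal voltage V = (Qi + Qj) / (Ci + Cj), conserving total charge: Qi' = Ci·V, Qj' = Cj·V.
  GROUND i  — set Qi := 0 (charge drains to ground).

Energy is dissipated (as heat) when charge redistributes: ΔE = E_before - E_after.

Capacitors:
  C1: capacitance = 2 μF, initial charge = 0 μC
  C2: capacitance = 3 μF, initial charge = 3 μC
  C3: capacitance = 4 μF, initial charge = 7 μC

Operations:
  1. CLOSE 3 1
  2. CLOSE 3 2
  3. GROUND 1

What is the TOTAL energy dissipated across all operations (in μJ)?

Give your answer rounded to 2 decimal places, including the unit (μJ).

Answer: 3.43 μJ

Derivation:
Initial: C1(2μF, Q=0μC, V=0.00V), C2(3μF, Q=3μC, V=1.00V), C3(4μF, Q=7μC, V=1.75V)
Op 1: CLOSE 3-1: Q_total=7.00, C_total=6.00, V=1.17; Q3=4.67, Q1=2.33; dissipated=2.042
Op 2: CLOSE 3-2: Q_total=7.67, C_total=7.00, V=1.10; Q3=4.38, Q2=3.29; dissipated=0.024
Op 3: GROUND 1: Q1=0; energy lost=1.361
Total dissipated: 3.427 μJ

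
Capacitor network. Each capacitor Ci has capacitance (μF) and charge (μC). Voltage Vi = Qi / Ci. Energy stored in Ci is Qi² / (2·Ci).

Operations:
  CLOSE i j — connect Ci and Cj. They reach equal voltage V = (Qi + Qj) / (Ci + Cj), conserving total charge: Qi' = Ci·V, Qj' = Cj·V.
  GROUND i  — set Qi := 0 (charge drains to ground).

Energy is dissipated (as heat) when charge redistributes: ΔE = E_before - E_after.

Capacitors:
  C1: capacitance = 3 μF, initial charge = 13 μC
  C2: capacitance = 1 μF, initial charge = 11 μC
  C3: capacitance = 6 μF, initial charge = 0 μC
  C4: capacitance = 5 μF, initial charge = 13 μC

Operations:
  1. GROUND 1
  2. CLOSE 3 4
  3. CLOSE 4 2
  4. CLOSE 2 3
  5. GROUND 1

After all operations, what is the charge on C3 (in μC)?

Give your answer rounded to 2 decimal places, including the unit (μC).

Answer: 8.49 μC

Derivation:
Initial: C1(3μF, Q=13μC, V=4.33V), C2(1μF, Q=11μC, V=11.00V), C3(6μF, Q=0μC, V=0.00V), C4(5μF, Q=13μC, V=2.60V)
Op 1: GROUND 1: Q1=0; energy lost=28.167
Op 2: CLOSE 3-4: Q_total=13.00, C_total=11.00, V=1.18; Q3=7.09, Q4=5.91; dissipated=9.218
Op 3: CLOSE 4-2: Q_total=16.91, C_total=6.00, V=2.82; Q4=14.09, Q2=2.82; dissipated=40.165
Op 4: CLOSE 2-3: Q_total=9.91, C_total=7.00, V=1.42; Q2=1.42, Q3=8.49; dissipated=1.148
Op 5: GROUND 1: Q1=0; energy lost=0.000
Final charges: Q1=0.00, Q2=1.42, Q3=8.49, Q4=14.09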